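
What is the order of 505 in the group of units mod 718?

179

The order of 505 must divide φ(718) = φ(2)·φ(359) = 1·358 = 358 = 2 · 179.
Divisors of 358: 1, 2, 179, 358.
Test each divisor d:
505^1 ≡ 505
505^2 ≡ 135
505^179 ≡ 1
Therefore the multiplicative order of 505 modulo 718 is 179.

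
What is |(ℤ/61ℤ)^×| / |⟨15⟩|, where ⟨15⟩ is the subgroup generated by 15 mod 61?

The order of 15 must divide φ(61) = 61 − 1 = 60 = 2^2 · 3 · 5.
Divisors of 60: 1, 2, 3, 4, 5, 6, 10, 12, 15, 20, 30, 60.
Evaluate successive powers at the divisors of 60:
15^1 ≡ 15 (mod 61)
15^2 ≡ 42 (mod 61)
15^3 ≡ 20 (mod 61)
15^4 ≡ 56 (mod 61)
15^5 ≡ 47 (mod 61)
15^6 ≡ 34 (mod 61)
15^10 ≡ 13 (mod 61)
15^12 ≡ 58 (mod 61)
15^15 ≡ 1 (mod 61) ✓
Thus |⟨15⟩| = ord(15) = 15.
The index is φ(61) / ord(15) = 60 / 15 = 4.

4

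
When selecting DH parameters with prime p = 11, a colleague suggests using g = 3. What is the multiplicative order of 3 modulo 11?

5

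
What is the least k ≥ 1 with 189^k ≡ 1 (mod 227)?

By Lagrange's theorem, ord_227(189) divides φ(227) = 227 − 1 = 226 = 2 · 113.
Divisors of 226: 1, 2, 113, 226.
Check 189^d mod 227 for each divisor in increasing order:
189^1 ≡ 189
189^2 ≡ 82
189^113 ≡ 1
Hence ord(189) = 113.

113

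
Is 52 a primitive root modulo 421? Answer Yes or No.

No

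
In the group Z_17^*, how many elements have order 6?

0

φ(17) = 17 − 1 = 16 = 2^4.
Since (Z/17Z)^× is cyclic of order 16, the number of elements of order d is φ(d) when d | 16 and 0 otherwise.
Since 6 ∤ 16, the count is 0.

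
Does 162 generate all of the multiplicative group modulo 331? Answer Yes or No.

No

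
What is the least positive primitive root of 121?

φ(121) = φ(11^2) = 11·(11−1) = 110 = 2 · 5 · 11.
Test candidates g = 2, 3, … against the prime factors q ∈ {2, 5, 11} of φ(121): g is a generator iff g^(110/q) ≢ 1 for every such q.
g = 2: 2^55 ≡ 120; 2^22 ≡ 81; 2^10 ≡ 56 — none is 1, so 2 is a primitive root.
So 2 is the smallest generator of (Z/121Z)^×.

2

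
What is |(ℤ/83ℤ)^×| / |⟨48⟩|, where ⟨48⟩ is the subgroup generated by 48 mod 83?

Since 48 ∈ (Z/83Z)^×, its order divides φ(83) = 83 − 1 = 82 = 2 · 41.
Divisors of 82: 1, 2, 41, 82.
Check 48^d mod 83 for each divisor in increasing order:
48^1 ≡ 48
48^2 ≡ 63
48^41 ≡ 1
Thus |⟨48⟩| = ord(48) = 41.
The index is φ(83) / ord(48) = 82 / 41 = 2.

2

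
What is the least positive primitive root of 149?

φ(149) = 149 − 1 = 148 = 2^2 · 37.
g is a primitive root iff g^(148/q) ≢ 1 (mod 149) for each prime q ∈ {2, 37}.
g = 2: 2^74 ≡ 148; 2^4 ≡ 16 — none is 1, so 2 is a primitive root.
Hence the least primitive root of 149 is 2.

2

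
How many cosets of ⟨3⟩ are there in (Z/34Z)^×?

1

Since 3 ∈ (Z/34Z)^×, its order divides φ(34) = φ(2)·φ(17) = 1·16 = 16 = 2^4.
Divisors of 16: 1, 2, 4, 8, 16.
Evaluate successive powers at the divisors of 16:
3^1 ≡ 3
3^2 ≡ 9
3^4 ≡ 13
3^8 ≡ 33
3^16 ≡ 1
The order of 3 is 16, so the subgroup it generates has 16 elements.
Index = |(Z/34Z)^×| / |⟨3⟩| = 16 / 16 = 1.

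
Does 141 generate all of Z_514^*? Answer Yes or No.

No

φ(514) = φ(2)·φ(257) = 1·256 = 256 = 2^8.
It suffices to check that the order of 141 is not a proper divisor of 256: compute 141^(256/q) for q ∈ {2}.
141^128 ≡ 1 (mod 514)  [q = 2: ≡ 1 ✗]
Since 141^128 ≡ 1, the order of 141 divides 128 < 256, so 141 is not a primitive root.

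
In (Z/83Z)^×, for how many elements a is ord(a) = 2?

1

φ(83) = 83 − 1 = 82 = 2 · 41.
(Z/83Z)^× is cyclic (|G| = 82); a cyclic group of order m has exactly φ(d) elements of each order d | m, and none otherwise.
2 | 82, and φ(2) = 2 − 1 = 1.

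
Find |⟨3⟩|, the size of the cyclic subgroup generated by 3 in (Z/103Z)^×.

34

Since 3 ∈ (Z/103Z)^×, its order divides φ(103) = 103 − 1 = 102 = 2 · 3 · 17.
Divisors of 102: 1, 2, 3, 6, 17, 34, 51, 102.
Compute 3^d (mod 103) for the divisors d until we hit 1:
3^1 ≡ 3 (mod 103)
3^2 ≡ 9 (mod 103)
3^3 ≡ 27 (mod 103)
3^6 ≡ 8 (mod 103)
3^17 ≡ 102 (mod 103)
3^34 ≡ 1 (mod 103) ✓
Hence ord(3) = 34.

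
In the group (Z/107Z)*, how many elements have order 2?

1

φ(107) = 107 − 1 = 106 = 2 · 53.
(Z/107Z)^× is cyclic (|G| = 106); a cyclic group of order m has exactly φ(d) elements of each order d | m, and none otherwise.
2 | 106, and φ(2) = 2 − 1 = 1.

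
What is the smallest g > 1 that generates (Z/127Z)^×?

φ(127) = 127 − 1 = 126 = 2 · 3^2 · 7.
Test candidates g = 2, 3, … against the prime factors q ∈ {2, 3, 7} of φ(127): g is a generator iff g^(126/q) ≢ 1 for every such q.
g = 2: 2^63 ≡ 1 — hits 1, so not a primitive root.
g = 3: 3^63 ≡ 126; 3^42 ≡ 107; 3^18 ≡ 4 — none is 1, so 3 is a primitive root.
So 3 is the smallest generator of (Z/127Z)^×.

3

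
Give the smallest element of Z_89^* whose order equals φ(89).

φ(89) = 89 − 1 = 88 = 2^3 · 11.
Test candidates g = 2, 3, … against the prime factors q ∈ {2, 11} of φ(89): g is a generator iff g^(88/q) ≢ 1 for every such q.
g = 2: 2^44 ≡ 1 — hits 1, so not a primitive root.
g = 3: 3^44 ≡ 88; 3^8 ≡ 64 — none is 1, so 3 is a primitive root.
Hence the least primitive root of 89 is 3.

3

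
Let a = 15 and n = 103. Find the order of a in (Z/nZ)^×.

By Lagrange's theorem, ord_103(15) divides φ(103) = 103 − 1 = 102 = 2 · 3 · 17.
Divisors of 102: 1, 2, 3, 6, 17, 34, 51, 102.
Compute 15^d (mod 103) for the divisors d until we hit 1:
15^1 ≡ 15
15^2 ≡ 19
15^3 ≡ 79
15^6 ≡ 61
15^17 ≡ 46
15^34 ≡ 56
15^51 ≡ 1
So ord_103(15) = 51.

51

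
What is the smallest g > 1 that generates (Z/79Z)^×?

φ(79) = 79 − 1 = 78 = 2 · 3 · 13.
g is a primitive root iff g^(78/q) ≢ 1 (mod 79) for each prime q ∈ {2, 3, 13}.
g = 2: 2^39 ≡ 1 — hits 1, so not a primitive root.
g = 3: 3^39 ≡ 78; 3^26 ≡ 23; 3^6 ≡ 18 — none is 1, so 3 is a primitive root.
Hence the least primitive root of 79 is 3.

3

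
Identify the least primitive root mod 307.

5

φ(307) = 307 − 1 = 306 = 2 · 3^2 · 17.
Test candidates g = 2, 3, … against the prime factors q ∈ {2, 3, 17} of φ(307): g is a generator iff g^(306/q) ≢ 1 for every such q.
g = 2: 2^153 ≡ 306; 2^102 ≡ 1 — hits 1, so not a primitive root.
g = 3: 3^153 ≡ 306; 3^102 ≡ 1 — hits 1, so not a primitive root.
g = 4: 4^153 ≡ 1 — hits 1, so not a primitive root.
g = 5: 5^153 ≡ 306; 5^102 ≡ 289; 5^18 ≡ 81 — none is 1, so 5 is a primitive root.
The smallest primitive root modulo 307 is 5.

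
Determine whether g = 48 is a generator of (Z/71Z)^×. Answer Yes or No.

φ(71) = 71 − 1 = 70 = 2 · 5 · 7.
48 is a primitive root mod 71 iff 48^(φ(71)/q) ≢ 1 for every prime q | φ(71), i.e. q ∈ {2, 5, 7}.
48^35 ≡ 1 (mod 71)  [q = 2: ≡ 1 ✗]
48^14 ≡ 1 (mod 71)  [q = 5: ≡ 1 ✗]
48^10 ≡ 45 (mod 71)  [q = 7: ≢ 1 ✓]
48^35 ≡ 1 shows ord(48) | 35, strictly less than φ(71); not a primitive root.

No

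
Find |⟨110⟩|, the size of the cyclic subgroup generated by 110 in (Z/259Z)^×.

Since 110 ∈ (Z/259Z)^×, its order divides φ(259) = φ(7·37) = (7−1)·(37−1) = 6·36 = 216 = 2^3 · 3^3.
Divisors of 216: 1, 2, 3, 4, 6, 8, 9, 12, 18, 24, 27, 36, 54, 72, 108, 216.
Test each divisor d:
110^1 ≡ 110
110^2 ≡ 186
110^3 ≡ 258
110^4 ≡ 149
110^6 ≡ 1
The smallest such exponent is 6, so the order of 110 is 6.

6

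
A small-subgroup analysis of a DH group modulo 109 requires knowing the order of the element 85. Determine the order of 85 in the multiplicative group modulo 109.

The order of 85 must divide φ(109) = 109 − 1 = 108 = 2^2 · 3^3.
Divisors of 108: 1, 2, 3, 4, 6, 9, 12, 18, 27, 36, 54, 108.
Compute 85^d (mod 109) for the divisors d until we hit 1:
85^1 ≡ 85 (mod 109)
85^2 ≡ 31 (mod 109)
85^3 ≡ 19 (mod 109)
85^4 ≡ 89 (mod 109)
85^6 ≡ 34 (mod 109)
85^9 ≡ 101 (mod 109)
85^12 ≡ 66 (mod 109)
85^18 ≡ 64 (mod 109)
85^27 ≡ 33 (mod 109)
85^36 ≡ 63 (mod 109)
85^54 ≡ 108 (mod 109)
85^108 ≡ 1 (mod 109) ✓
So ord_109(85) = 108.

108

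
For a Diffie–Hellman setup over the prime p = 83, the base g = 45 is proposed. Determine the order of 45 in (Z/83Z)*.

82

Since 45 ∈ (Z/83Z)^×, its order divides φ(83) = 83 − 1 = 82 = 2 · 41.
Divisors of 82: 1, 2, 41, 82.
Evaluate successive powers at the divisors of 82:
45^1 ≡ 45 (mod 83)
45^2 ≡ 33 (mod 83)
45^41 ≡ 82 (mod 83)
45^82 ≡ 1 (mod 83) ✓
The smallest such exponent is 82, so the order of 45 is 82.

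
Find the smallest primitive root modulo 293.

2

φ(293) = 293 − 1 = 292 = 2^2 · 73.
Test candidates g = 2, 3, … against the prime factors q ∈ {2, 73} of φ(293): g is a generator iff g^(292/q) ≢ 1 for every such q.
g = 2: 2^146 ≡ 292; 2^4 ≡ 16 — none is 1, so 2 is a primitive root.
Hence the least primitive root of 293 is 2.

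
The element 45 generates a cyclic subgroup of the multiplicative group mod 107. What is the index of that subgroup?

The order of 45 must divide φ(107) = 107 − 1 = 106 = 2 · 53.
Divisors of 106: 1, 2, 53, 106.
Evaluate successive powers at the divisors of 106:
45^1 ≡ 45
45^2 ≡ 99
45^53 ≡ 106
45^106 ≡ 1
The order of 45 is 106, so the subgroup it generates has 106 elements.
Index = |(Z/107Z)^×| / |⟨45⟩| = 106 / 106 = 1.

1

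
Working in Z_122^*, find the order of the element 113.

10

ord(113) | φ(122) = φ(2)·φ(61) = 1·60 = 60 = 2^2 · 3 · 5.
Divisors of 60: 1, 2, 3, 4, 5, 6, 10, 12, 15, 20, 30, 60.
Evaluate successive powers at the divisors of 60:
113^1 ≡ 113 (mod 122)
113^2 ≡ 81 (mod 122)
113^3 ≡ 3 (mod 122)
113^4 ≡ 95 (mod 122)
113^5 ≡ 121 (mod 122)
113^6 ≡ 9 (mod 122)
113^10 ≡ 1 (mod 122) ✓
Hence ord(113) = 10.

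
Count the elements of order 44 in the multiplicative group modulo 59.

φ(59) = 59 − 1 = 58 = 2 · 29.
Since (Z/59Z)^× is cyclic of order 58, the number of elements of order d is φ(d) when d | 58 and 0 otherwise.
Here 58 is not a multiple of 44, so there are no elements of order 44.

0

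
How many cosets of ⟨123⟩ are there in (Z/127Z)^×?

Since 123 ∈ (Z/127Z)^×, its order divides φ(127) = 127 − 1 = 126 = 2 · 3^2 · 7.
Divisors of 126: 1, 2, 3, 6, 7, 9, 14, 18, 21, 42, 63, 126.
Evaluate successive powers at the divisors of 126:
123^1 ≡ 123
123^2 ≡ 16
123^3 ≡ 63
123^6 ≡ 32
123^7 ≡ 126
123^9 ≡ 111
123^14 ≡ 1
So ord_127(123) = 14, hence |⟨123⟩| = 14.
[(Z/127Z)^× : ⟨123⟩] = 126/14 = 9.

9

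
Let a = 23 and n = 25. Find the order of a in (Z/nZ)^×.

The order of 23 must divide φ(25) = φ(5^2) = 5·(5−1) = 20 = 2^2 · 5.
Divisors of 20: 1, 2, 4, 5, 10, 20.
Check 23^d mod 25 for each divisor in increasing order:
23^1 ≡ 23
23^2 ≡ 4
23^4 ≡ 16
23^5 ≡ 18
23^10 ≡ 24
23^20 ≡ 1
So ord_25(23) = 20.

20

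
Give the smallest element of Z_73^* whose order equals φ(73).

φ(73) = 73 − 1 = 72 = 2^3 · 3^2.
Test candidates g = 2, 3, … against the prime factors q ∈ {2, 3} of φ(73): g is a generator iff g^(72/q) ≢ 1 for every such q.
g = 2: 2^36 ≡ 1 — hits 1, so not a primitive root.
g = 3: 3^36 ≡ 1 — hits 1, so not a primitive root.
g = 4: 4^36 ≡ 1 — hits 1, so not a primitive root.
g = 5: 5^36 ≡ 72; 5^24 ≡ 8 — none is 1, so 5 is a primitive root.
So 5 is the smallest generator of (Z/73Z)^×.

5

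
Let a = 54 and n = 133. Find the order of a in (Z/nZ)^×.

18

ord(54) | φ(133) = φ(7·19) = (7−1)·(19−1) = 6·18 = 108 = 2^2 · 3^3.
Divisors of 108: 1, 2, 3, 4, 6, 9, 12, 18, 27, 36, 54, 108.
Evaluate successive powers at the divisors of 108:
54^1 ≡ 54 (mod 133)
54^2 ≡ 123 (mod 133)
54^3 ≡ 125 (mod 133)
54^4 ≡ 100 (mod 133)
54^6 ≡ 64 (mod 133)
54^9 ≡ 20 (mod 133)
54^12 ≡ 106 (mod 133)
54^18 ≡ 1 (mod 133) ✓
So ord_133(54) = 18.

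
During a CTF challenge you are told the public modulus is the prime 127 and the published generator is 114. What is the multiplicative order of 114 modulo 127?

126

ord(114) | φ(127) = 127 − 1 = 126 = 2 · 3^2 · 7.
Divisors of 126: 1, 2, 3, 6, 7, 9, 14, 18, 21, 42, 63, 126.
Compute 114^d (mod 127) for the divisors d until we hit 1:
114^1 ≡ 114 (mod 127)
114^2 ≡ 42 (mod 127)
114^3 ≡ 89 (mod 127)
114^6 ≡ 47 (mod 127)
114^7 ≡ 24 (mod 127)
114^9 ≡ 119 (mod 127)
114^14 ≡ 68 (mod 127)
114^18 ≡ 64 (mod 127)
114^21 ≡ 108 (mod 127)
114^42 ≡ 107 (mod 127)
114^63 ≡ 126 (mod 127)
114^126 ≡ 1 (mod 127) ✓
Hence ord(114) = 126.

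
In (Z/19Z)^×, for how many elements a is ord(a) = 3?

2

φ(19) = 19 − 1 = 18 = 2 · 3^2.
(Z/19Z)^× is cyclic (|G| = 18); a cyclic group of order m has exactly φ(d) elements of each order d | m, and none otherwise.
3 | 18, and φ(3) = 3 − 1 = 2.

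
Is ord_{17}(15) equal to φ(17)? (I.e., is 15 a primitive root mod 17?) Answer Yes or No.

No

φ(17) = 17 − 1 = 16 = 2^4.
It suffices to check that the order of 15 is not a proper divisor of 16: compute 15^(16/q) for q ∈ {2}.
15^8 ≡ 1 (mod 17)  [q = 2: ≡ 1 ✗]
15^8 ≡ 1 shows ord(15) | 8, strictly less than φ(17); not a primitive root.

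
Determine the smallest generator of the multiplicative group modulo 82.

7

φ(82) = φ(2)·φ(41) = 1·40 = 40 = 2^3 · 5.
Test candidates g = 2, 3, … against the prime factors q ∈ {2, 5} of φ(82): g is a generator iff g^(40/q) ≢ 1 for every such q.
g = 2: gcd(2, 82) = 2 > 1, not a unit — skip.
g = 3: 3^20 ≡ 81; 3^8 ≡ 1 — hits 1, so not a primitive root.
g = 4: gcd(4, 82) = 2 > 1, not a unit — skip.
g = 5: 5^20 ≡ 1 — hits 1, so not a primitive root.
g = 6: gcd(6, 82) = 2 > 1, not a unit — skip.
g = 7: 7^20 ≡ 81; 7^8 ≡ 37 — none is 1, so 7 is a primitive root.
The smallest primitive root modulo 82 is 7.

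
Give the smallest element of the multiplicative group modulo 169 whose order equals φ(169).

2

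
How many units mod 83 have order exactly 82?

40

φ(83) = 83 − 1 = 82 = 2 · 41.
Since (Z/83Z)^× is cyclic of order 82, the number of elements of order d is φ(d) when d | 82 and 0 otherwise.
82 = 2 · 41 divides 82, and φ(82) = 40.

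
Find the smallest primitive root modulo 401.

3

φ(401) = 401 − 1 = 400 = 2^4 · 5^2.
g is a primitive root iff g^(400/q) ≢ 1 (mod 401) for each prime q ∈ {2, 5}.
g = 2: 2^200 ≡ 1 — hits 1, so not a primitive root.
g = 3: 3^200 ≡ 400; 3^80 ≡ 72 — none is 1, so 3 is a primitive root.
The smallest primitive root modulo 401 is 3.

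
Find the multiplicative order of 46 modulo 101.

100

Since 46 ∈ (Z/101Z)^×, its order divides φ(101) = 101 − 1 = 100 = 2^2 · 5^2.
Divisors of 100: 1, 2, 4, 5, 10, 20, 25, 50, 100.
Evaluate successive powers at the divisors of 100:
46^1 ≡ 46
46^2 ≡ 96
46^4 ≡ 25
46^5 ≡ 39
46^10 ≡ 6
46^20 ≡ 36
46^25 ≡ 91
46^50 ≡ 100
46^100 ≡ 1
The smallest such exponent is 100, so the order of 46 is 100.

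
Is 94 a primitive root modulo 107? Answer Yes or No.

Yes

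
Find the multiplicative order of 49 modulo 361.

57

The order of 49 must divide φ(361) = φ(19^2) = 19·(19−1) = 342 = 2 · 3^2 · 19.
Divisors of 342: 1, 2, 3, 6, 9, 18, 19, 38, 57, 114, 171, 342.
Test each divisor d:
49^1 ≡ 49 (mod 361)
49^2 ≡ 235 (mod 361)
49^3 ≡ 324 (mod 361)
49^6 ≡ 286 (mod 361)
49^9 ≡ 248 (mod 361)
49^18 ≡ 134 (mod 361)
49^19 ≡ 68 (mod 361)
49^38 ≡ 292 (mod 361)
49^57 ≡ 1 (mod 361) ✓
So ord_361(49) = 57.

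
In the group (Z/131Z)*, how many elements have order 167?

φ(131) = 131 − 1 = 130 = 2 · 5 · 13.
In a cyclic group of order 130, there are φ(d) elements of order d for each divisor d of 130, and zero for non-divisors.
167 does not divide 130, so no element of (Z/131Z)^× has order 167.

0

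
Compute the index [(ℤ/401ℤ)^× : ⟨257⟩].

The order of 257 must divide φ(401) = 401 − 1 = 400 = 2^4 · 5^2.
Divisors of 400: 1, 2, 4, 5, 8, 10, 16, 20, 25, 40, 50, 80, 100, 200, 400.
Compute 257^d (mod 401) for the divisors d until we hit 1:
257^1 ≡ 257
257^2 ≡ 285
257^4 ≡ 223
257^5 ≡ 369
257^8 ≡ 5
257^10 ≡ 222
257^16 ≡ 25
257^20 ≡ 362
257^25 ≡ 45
257^40 ≡ 318
257^50 ≡ 20
257^80 ≡ 72
257^100 ≡ 400
257^200 ≡ 1
So ord_401(257) = 200, hence |⟨257⟩| = 200.
[(Z/401Z)^× : ⟨257⟩] = 400/200 = 2.

2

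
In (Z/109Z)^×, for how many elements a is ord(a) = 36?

φ(109) = 109 − 1 = 108 = 2^2 · 3^3.
Since (Z/109Z)^× is cyclic of order 108, the number of elements of order d is φ(d) when d | 108 and 0 otherwise.
36 = 2^2 · 3^2 divides 108, and φ(36) = 12.

12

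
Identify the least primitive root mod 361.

φ(361) = φ(19^2) = 19·(19−1) = 342 = 2 · 3^2 · 19.
Test candidates g = 2, 3, … against the prime factors q ∈ {2, 3, 19} of φ(361): g is a generator iff g^(342/q) ≢ 1 for every such q.
g = 2: 2^171 ≡ 360; 2^114 ≡ 292; 2^18 ≡ 58 — none is 1, so 2 is a primitive root.
The smallest primitive root modulo 361 is 2.

2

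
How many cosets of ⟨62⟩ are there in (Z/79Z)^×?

6

The order of 62 must divide φ(79) = 79 − 1 = 78 = 2 · 3 · 13.
Divisors of 78: 1, 2, 3, 6, 13, 26, 39, 78.
Evaluate successive powers at the divisors of 78:
62^1 ≡ 62 (mod 79)
62^2 ≡ 52 (mod 79)
62^3 ≡ 64 (mod 79)
62^6 ≡ 67 (mod 79)
62^13 ≡ 1 (mod 79) ✓
The order of 62 is 13, so the subgroup it generates has 13 elements.
Index = |(Z/79Z)^×| / |⟨62⟩| = 78 / 13 = 6.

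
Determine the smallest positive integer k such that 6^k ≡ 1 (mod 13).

Since 6 ∈ (Z/13Z)^×, its order divides φ(13) = 13 − 1 = 12 = 2^2 · 3.
Divisors of 12: 1, 2, 3, 4, 6, 12.
Check 6^d mod 13 for each divisor in increasing order:
6^1 ≡ 6 (mod 13)
6^2 ≡ 10 (mod 13)
6^3 ≡ 8 (mod 13)
6^4 ≡ 9 (mod 13)
6^6 ≡ 12 (mod 13)
6^12 ≡ 1 (mod 13) ✓
So ord_13(6) = 12.

12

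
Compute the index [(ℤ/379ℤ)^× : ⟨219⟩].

2

Since 219 ∈ (Z/379Z)^×, its order divides φ(379) = 379 − 1 = 378 = 2 · 3^3 · 7.
Divisors of 378: 1, 2, 3, 6, 7, 9, 14, 18, 21, 27, 42, 54, 63, 126, 189, 378.
Check 219^d mod 379 for each divisor in increasing order:
219^1 ≡ 219 (mod 379)
219^2 ≡ 207 (mod 379)
219^3 ≡ 232 (mod 379)
219^6 ≡ 6 (mod 379)
219^7 ≡ 177 (mod 379)
219^9 ≡ 255 (mod 379)
219^14 ≡ 251 (mod 379)
219^18 ≡ 216 (mod 379)
219^21 ≡ 84 (mod 379)
219^27 ≡ 125 (mod 379)
219^42 ≡ 234 (mod 379)
219^54 ≡ 86 (mod 379)
219^63 ≡ 327 (mod 379)
219^126 ≡ 51 (mod 379)
219^189 ≡ 1 (mod 379) ✓
So ord_379(219) = 189, hence |⟨219⟩| = 189.
Index = |(Z/379Z)^×| / |⟨219⟩| = 378 / 189 = 2.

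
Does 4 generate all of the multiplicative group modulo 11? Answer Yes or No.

No

φ(11) = 11 − 1 = 10 = 2 · 5.
Test 4^(10/q) mod 11 for each prime factor q of 10:
4^5 ≡ 1 (mod 11)  [q = 2: ≡ 1 ✗]
4^2 ≡ 5 (mod 11)  [q = 5: ≢ 1 ✓]
Since 4^5 ≡ 1, the order of 4 divides 5 < 10, so 4 is not a primitive root.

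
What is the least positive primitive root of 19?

φ(19) = 19 − 1 = 18 = 2 · 3^2.
g is a primitive root iff g^(18/q) ≢ 1 (mod 19) for each prime q ∈ {2, 3}.
g = 2: 2^9 ≡ 18; 2^6 ≡ 7 — none is 1, so 2 is a primitive root.
So 2 is the smallest generator of (Z/19Z)^×.

2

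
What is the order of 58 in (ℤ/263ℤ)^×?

262

The order of 58 must divide φ(263) = 263 − 1 = 262 = 2 · 131.
Divisors of 262: 1, 2, 131, 262.
Check 58^d mod 263 for each divisor in increasing order:
58^1 ≡ 58 (mod 263)
58^2 ≡ 208 (mod 263)
58^131 ≡ 262 (mod 263)
58^262 ≡ 1 (mod 263) ✓
So ord_263(58) = 262.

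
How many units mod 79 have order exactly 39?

φ(79) = 79 − 1 = 78 = 2 · 3 · 13.
Since (Z/79Z)^× is cyclic of order 78, the number of elements of order d is φ(d) when d | 78 and 0 otherwise.
39 = 3 · 13 divides 78, and φ(39) = 24.

24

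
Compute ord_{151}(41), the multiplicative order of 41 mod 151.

50

Since 41 ∈ (Z/151Z)^×, its order divides φ(151) = 151 − 1 = 150 = 2 · 3 · 5^2.
Divisors of 150: 1, 2, 3, 5, 6, 10, 15, 25, 30, 50, 75, 150.
Evaluate successive powers at the divisors of 150:
41^1 ≡ 41 (mod 151)
41^2 ≡ 20 (mod 151)
41^3 ≡ 65 (mod 151)
41^5 ≡ 92 (mod 151)
41^6 ≡ 148 (mod 151)
41^10 ≡ 8 (mod 151)
41^15 ≡ 132 (mod 151)
41^25 ≡ 150 (mod 151)
41^30 ≡ 59 (mod 151)
41^50 ≡ 1 (mod 151) ✓
The smallest such exponent is 50, so the order of 41 is 50.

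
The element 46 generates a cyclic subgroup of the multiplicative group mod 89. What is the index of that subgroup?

ord(46) | φ(89) = 89 − 1 = 88 = 2^3 · 11.
Divisors of 88: 1, 2, 4, 8, 11, 22, 44, 88.
Test each divisor d:
46^1 ≡ 46
46^2 ≡ 69
46^4 ≡ 44
46^8 ≡ 67
46^11 ≡ 37
46^22 ≡ 34
46^44 ≡ 88
46^88 ≡ 1
So ord_89(46) = 88, hence |⟨46⟩| = 88.
The index is φ(89) / ord(46) = 88 / 88 = 1.

1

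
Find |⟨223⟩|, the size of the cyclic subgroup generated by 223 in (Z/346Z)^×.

By Lagrange's theorem, ord_346(223) divides φ(346) = φ(2)·φ(173) = 1·172 = 172 = 2^2 · 43.
Divisors of 172: 1, 2, 4, 43, 86, 172.
Check 223^d mod 346 for each divisor in increasing order:
223^1 ≡ 223
223^2 ≡ 251
223^4 ≡ 29
223^43 ≡ 93
223^86 ≡ 345
223^172 ≡ 1
Therefore the multiplicative order of 223 modulo 346 is 172.

172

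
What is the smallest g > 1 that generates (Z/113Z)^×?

3

φ(113) = 113 − 1 = 112 = 2^4 · 7.
Test candidates g = 2, 3, … against the prime factors q ∈ {2, 7} of φ(113): g is a generator iff g^(112/q) ≢ 1 for every such q.
g = 2: 2^56 ≡ 1 — hits 1, so not a primitive root.
g = 3: 3^56 ≡ 112; 3^16 ≡ 49 — none is 1, so 3 is a primitive root.
The smallest primitive root modulo 113 is 3.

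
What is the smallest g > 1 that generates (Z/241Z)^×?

7

φ(241) = 241 − 1 = 240 = 2^4 · 3 · 5.
Test candidates g = 2, 3, … against the prime factors q ∈ {2, 3, 5} of φ(241): g is a generator iff g^(240/q) ≢ 1 for every such q.
g = 2: 2^120 ≡ 1 — hits 1, so not a primitive root.
g = 3: 3^120 ≡ 1 — hits 1, so not a primitive root.
g = 4: 4^120 ≡ 1 — hits 1, so not a primitive root.
g = 5: 5^120 ≡ 1 — hits 1, so not a primitive root.
g = 6: 6^120 ≡ 1 — hits 1, so not a primitive root.
g = 7: 7^120 ≡ 240; 7^80 ≡ 15; 7^48 ≡ 91 — none is 1, so 7 is a primitive root.
So 7 is the smallest generator of (Z/241Z)^×.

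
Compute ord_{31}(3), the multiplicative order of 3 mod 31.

30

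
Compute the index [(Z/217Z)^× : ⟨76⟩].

The order of 76 must divide φ(217) = φ(7·31) = (7−1)·(31−1) = 6·30 = 180 = 2^2 · 3^2 · 5.
Divisors of 180: 1, 2, 3, 4, 5, 6, 9, 10, 12, 15, 18, 20, 30, 36, 45, 60, 90, 180.
Compute 76^d (mod 217) for the divisors d until we hit 1:
76^1 ≡ 76 (mod 217)
76^2 ≡ 134 (mod 217)
76^3 ≡ 202 (mod 217)
76^4 ≡ 162 (mod 217)
76^5 ≡ 160 (mod 217)
76^6 ≡ 8 (mod 217)
76^9 ≡ 97 (mod 217)
76^10 ≡ 211 (mod 217)
76^12 ≡ 64 (mod 217)
76^15 ≡ 125 (mod 217)
76^18 ≡ 78 (mod 217)
76^20 ≡ 36 (mod 217)
76^30 ≡ 1 (mod 217) ✓
Thus |⟨76⟩| = ord(76) = 30.
[(Z/217Z)^× : ⟨76⟩] = 180/30 = 6.

6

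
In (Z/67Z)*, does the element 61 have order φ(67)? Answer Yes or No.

Yes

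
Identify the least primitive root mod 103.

5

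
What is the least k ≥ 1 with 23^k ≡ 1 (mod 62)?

10

Since 23 ∈ (Z/62Z)^×, its order divides φ(62) = φ(2)·φ(31) = 1·30 = 30 = 2 · 3 · 5.
Divisors of 30: 1, 2, 3, 5, 6, 10, 15, 30.
Check 23^d mod 62 for each divisor in increasing order:
23^1 ≡ 23 (mod 62)
23^2 ≡ 33 (mod 62)
23^3 ≡ 15 (mod 62)
23^5 ≡ 61 (mod 62)
23^6 ≡ 39 (mod 62)
23^10 ≡ 1 (mod 62) ✓
The smallest such exponent is 10, so the order of 23 is 10.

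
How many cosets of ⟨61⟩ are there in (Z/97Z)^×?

The order of 61 must divide φ(97) = 97 − 1 = 96 = 2^5 · 3.
Divisors of 96: 1, 2, 3, 4, 6, 8, 12, 16, 24, 32, 48, 96.
Compute 61^d (mod 97) for the divisors d until we hit 1:
61^1 ≡ 61 (mod 97)
61^2 ≡ 35 (mod 97)
61^3 ≡ 1 (mod 97) ✓
Thus |⟨61⟩| = ord(61) = 3.
[(Z/97Z)^× : ⟨61⟩] = 96/3 = 32.

32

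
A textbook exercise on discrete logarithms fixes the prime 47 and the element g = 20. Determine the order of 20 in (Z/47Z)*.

46

ord(20) | φ(47) = 47 − 1 = 46 = 2 · 23.
Divisors of 46: 1, 2, 23, 46.
Evaluate successive powers at the divisors of 46:
20^1 ≡ 20 (mod 47)
20^2 ≡ 24 (mod 47)
20^23 ≡ 46 (mod 47)
20^46 ≡ 1 (mod 47) ✓
Hence ord(20) = 46.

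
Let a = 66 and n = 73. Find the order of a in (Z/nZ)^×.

24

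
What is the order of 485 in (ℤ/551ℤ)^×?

252

Since 485 ∈ (Z/551Z)^×, its order divides φ(551) = φ(19·29) = (19−1)·(29−1) = 18·28 = 504 = 2^3 · 3^2 · 7.
Divisors of 504: 1, 2, 3, 4, 6, 7, 8, 9, 12, 14, 18, 21, 24, 28, 36, 42, 56, 63, 72, 84, 126, 168, 252, 504.
Test each divisor d:
485^1 ≡ 485
485^2 ≡ 499
485^3 ≡ 126
485^4 ≡ 500
485^6 ≡ 448
485^7 ≡ 186
485^8 ≡ 397
485^9 ≡ 246
485^12 ≡ 140
485^14 ≡ 434
485^18 ≡ 457
485^21 ≡ 278
485^24 ≡ 315
485^28 ≡ 465
485^36 ≡ 20
485^42 ≡ 144
485^56 ≡ 233
485^63 ≡ 360
485^72 ≡ 400
485^84 ≡ 349
485^126 ≡ 115
485^168 ≡ 30
485^252 ≡ 1
The smallest such exponent is 252, so the order of 485 is 252.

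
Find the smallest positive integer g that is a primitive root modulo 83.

φ(83) = 83 − 1 = 82 = 2 · 41.
g is a primitive root iff g^(82/q) ≢ 1 (mod 83) for each prime q ∈ {2, 41}.
g = 2: 2^41 ≡ 82; 2^2 ≡ 4 — none is 1, so 2 is a primitive root.
The smallest primitive root modulo 83 is 2.

2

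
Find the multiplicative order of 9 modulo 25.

The order of 9 must divide φ(25) = φ(5^2) = 5·(5−1) = 20 = 2^2 · 5.
Divisors of 20: 1, 2, 4, 5, 10, 20.
Test each divisor d:
9^1 ≡ 9
9^2 ≡ 6
9^4 ≡ 11
9^5 ≡ 24
9^10 ≡ 1
The smallest such exponent is 10, so the order of 9 is 10.

10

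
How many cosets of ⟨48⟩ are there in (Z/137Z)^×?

1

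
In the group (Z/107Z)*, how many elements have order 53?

52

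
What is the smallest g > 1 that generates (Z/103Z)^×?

φ(103) = 103 − 1 = 102 = 2 · 3 · 17.
g is a primitive root iff g^(102/q) ≢ 1 (mod 103) for each prime q ∈ {2, 3, 17}.
g = 2: 2^51 ≡ 1 — hits 1, so not a primitive root.
g = 3: 3^51 ≡ 102; 3^34 ≡ 1 — hits 1, so not a primitive root.
g = 4: 4^51 ≡ 1 — hits 1, so not a primitive root.
g = 5: 5^51 ≡ 102; 5^34 ≡ 56; 5^6 ≡ 72 — none is 1, so 5 is a primitive root.
The smallest primitive root modulo 103 is 5.

5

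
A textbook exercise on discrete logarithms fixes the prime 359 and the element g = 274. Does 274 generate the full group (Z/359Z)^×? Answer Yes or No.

Yes

φ(359) = 359 − 1 = 358 = 2 · 179.
It suffices to check that the order of 274 is not a proper divisor of 358: compute 274^(358/q) for q ∈ {2, 179}.
274^179 ≡ 358 (mod 359)  [q = 2: ≢ 1 ✓]
274^2 ≡ 45 (mod 359)  [q = 179: ≢ 1 ✓]
All checks pass, so 274 has order 358 and is a primitive root modulo 359.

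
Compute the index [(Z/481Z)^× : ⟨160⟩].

24

By Lagrange's theorem, ord_481(160) divides φ(481) = φ(13·37) = (13−1)·(37−1) = 12·36 = 432 = 2^4 · 3^3.
Divisors of 432: 1, 2, 3, 4, 6, 8, 9, 12, 16, 18, 24, 27, 36, 48, 54, 72, 108, 144, 216, 432.
Test each divisor d:
160^1 ≡ 160 (mod 481)
160^2 ≡ 107 (mod 481)
160^3 ≡ 285 (mod 481)
160^4 ≡ 386 (mod 481)
160^6 ≡ 417 (mod 481)
160^8 ≡ 367 (mod 481)
160^9 ≡ 38 (mod 481)
160^12 ≡ 248 (mod 481)
160^16 ≡ 9 (mod 481)
160^18 ≡ 1 (mod 481) ✓
The order of 160 is 18, so the subgroup it generates has 18 elements.
Index = |(Z/481Z)^×| / |⟨160⟩| = 432 / 18 = 24.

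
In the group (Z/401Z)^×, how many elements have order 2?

φ(401) = 401 − 1 = 400 = 2^4 · 5^2.
In a cyclic group of order 400, there are φ(d) elements of order d for each divisor d of 400, and zero for non-divisors.
2 | 400, and φ(2) = 2 − 1 = 1.

1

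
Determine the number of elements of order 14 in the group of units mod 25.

0

φ(25) = φ(5^2) = 5·(5−1) = 20 = 2^2 · 5.
In a cyclic group of order 20, there are φ(d) elements of order d for each divisor d of 20, and zero for non-divisors.
Here 20 is not a multiple of 14, so there are no elements of order 14.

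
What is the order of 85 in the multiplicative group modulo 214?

The order of 85 must divide φ(214) = φ(2)·φ(107) = 1·106 = 106 = 2 · 53.
Divisors of 106: 1, 2, 53, 106.
Evaluate successive powers at the divisors of 106:
85^1 ≡ 85 (mod 214)
85^2 ≡ 163 (mod 214)
85^53 ≡ 1 (mod 214) ✓
So ord_214(85) = 53.

53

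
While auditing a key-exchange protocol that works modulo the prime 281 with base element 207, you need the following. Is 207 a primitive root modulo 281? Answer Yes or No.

φ(281) = 281 − 1 = 280 = 2^3 · 5 · 7.
It suffices to check that the order of 207 is not a proper divisor of 280: compute 207^(280/q) for q ∈ {2, 5, 7}.
207^140 ≡ 280 (mod 281)  [q = 2: ≢ 1 ✓]
207^56 ≡ 232 (mod 281)  [q = 5: ≢ 1 ✓]
207^40 ≡ 109 (mod 281)  [q = 7: ≢ 1 ✓]
All checks pass, so 207 has order 280 and is a primitive root modulo 281.

Yes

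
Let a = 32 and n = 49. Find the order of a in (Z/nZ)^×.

21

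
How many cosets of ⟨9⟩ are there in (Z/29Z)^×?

2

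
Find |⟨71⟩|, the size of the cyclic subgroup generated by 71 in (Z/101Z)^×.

Since 71 ∈ (Z/101Z)^×, its order divides φ(101) = 101 − 1 = 100 = 2^2 · 5^2.
Divisors of 100: 1, 2, 4, 5, 10, 20, 25, 50, 100.
Evaluate successive powers at the divisors of 100:
71^1 ≡ 71
71^2 ≡ 92
71^4 ≡ 81
71^5 ≡ 95
71^10 ≡ 36
71^20 ≡ 84
71^25 ≡ 1
So ord_101(71) = 25.

25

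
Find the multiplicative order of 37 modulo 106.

The order of 37 must divide φ(106) = φ(2)·φ(53) = 1·52 = 52 = 2^2 · 13.
Divisors of 52: 1, 2, 4, 13, 26, 52.
Test each divisor d:
37^1 ≡ 37 (mod 106)
37^2 ≡ 97 (mod 106)
37^4 ≡ 81 (mod 106)
37^13 ≡ 105 (mod 106)
37^26 ≡ 1 (mod 106) ✓
The smallest such exponent is 26, so the order of 37 is 26.

26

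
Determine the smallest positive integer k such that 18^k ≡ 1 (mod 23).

11

Since 18 ∈ (Z/23Z)^×, its order divides φ(23) = 23 − 1 = 22 = 2 · 11.
Divisors of 22: 1, 2, 11, 22.
Test each divisor d:
18^1 ≡ 18 (mod 23)
18^2 ≡ 2 (mod 23)
18^11 ≡ 1 (mod 23) ✓
So ord_23(18) = 11.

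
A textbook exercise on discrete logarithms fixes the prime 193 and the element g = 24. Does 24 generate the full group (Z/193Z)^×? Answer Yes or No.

No

φ(193) = 193 − 1 = 192 = 2^6 · 3.
An element g generates (Z/193Z)^× iff g^(192/q) ≢ 1 (mod 193) for each prime q ∈ {2, 3}.
24^96 ≡ 1 (mod 193)  [q = 2: ≡ 1 ✗]
24^64 ≡ 1 (mod 193)  [q = 3: ≡ 1 ✗]
The check at q = 2 fails, so 24 generates a proper subgroup.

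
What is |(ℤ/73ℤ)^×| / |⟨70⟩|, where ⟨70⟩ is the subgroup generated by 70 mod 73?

6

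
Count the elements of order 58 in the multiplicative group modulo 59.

28

φ(59) = 59 − 1 = 58 = 2 · 29.
In a cyclic group of order 58, there are φ(d) elements of order d for each divisor d of 58, and zero for non-divisors.
58 = 2 · 29 divides 58, and φ(58) = 28.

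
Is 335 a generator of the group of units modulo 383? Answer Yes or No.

Yes

φ(383) = 383 − 1 = 382 = 2 · 191.
Test 335^(382/q) mod 383 for each prime factor q of 382:
335^191 ≡ 382 (mod 383)  [q = 2: ≢ 1 ✓]
335^2 ≡ 6 (mod 383)  [q = 191: ≢ 1 ✓]
None equal 1, so ord_383(335) = 382: 335 is a primitive root.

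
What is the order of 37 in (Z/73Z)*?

Since 37 ∈ (Z/73Z)^×, its order divides φ(73) = 73 − 1 = 72 = 2^3 · 3^2.
Divisors of 72: 1, 2, 3, 4, 6, 8, 9, 12, 18, 24, 36, 72.
Check 37^d mod 73 for each divisor in increasing order:
37^1 ≡ 37 (mod 73)
37^2 ≡ 55 (mod 73)
37^3 ≡ 64 (mod 73)
37^4 ≡ 32 (mod 73)
37^6 ≡ 8 (mod 73)
37^8 ≡ 2 (mod 73)
37^9 ≡ 1 (mod 73) ✓
Hence ord(37) = 9.

9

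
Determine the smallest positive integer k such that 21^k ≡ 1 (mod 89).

44

ord(21) | φ(89) = 89 − 1 = 88 = 2^3 · 11.
Divisors of 88: 1, 2, 4, 8, 11, 22, 44, 88.
Compute 21^d (mod 89) for the divisors d until we hit 1:
21^1 ≡ 21 (mod 89)
21^2 ≡ 85 (mod 89)
21^4 ≡ 16 (mod 89)
21^8 ≡ 78 (mod 89)
21^11 ≡ 34 (mod 89)
21^22 ≡ 88 (mod 89)
21^44 ≡ 1 (mod 89) ✓
So ord_89(21) = 44.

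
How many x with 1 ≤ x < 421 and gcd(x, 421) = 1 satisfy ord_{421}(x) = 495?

φ(421) = 421 − 1 = 420 = 2^2 · 3 · 5 · 7.
In a cyclic group of order 420, there are φ(d) elements of order d for each divisor d of 420, and zero for non-divisors.
495 does not divide 420, so no element of (Z/421Z)^× has order 495.

0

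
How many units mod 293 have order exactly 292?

144

φ(293) = 293 − 1 = 292 = 2^2 · 73.
Since (Z/293Z)^× is cyclic of order 292, the number of elements of order d is φ(d) when d | 292 and 0 otherwise.
292 = 2^2 · 73 divides 292, and φ(292) = 144.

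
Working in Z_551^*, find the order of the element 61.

252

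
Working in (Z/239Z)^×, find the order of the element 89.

Since 89 ∈ (Z/239Z)^×, its order divides φ(239) = 239 − 1 = 238 = 2 · 7 · 17.
Divisors of 238: 1, 2, 7, 14, 17, 34, 119, 238.
Test each divisor d:
89^1 ≡ 89 (mod 239)
89^2 ≡ 34 (mod 239)
89^7 ≡ 52 (mod 239)
89^14 ≡ 75 (mod 239)
89^17 ≡ 139 (mod 239)
89^34 ≡ 201 (mod 239)
89^119 ≡ 238 (mod 239)
89^238 ≡ 1 (mod 239) ✓
So ord_239(89) = 238.

238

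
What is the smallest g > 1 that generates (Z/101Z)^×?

2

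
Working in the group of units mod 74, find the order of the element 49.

9

ord(49) | φ(74) = φ(2)·φ(37) = 1·36 = 36 = 2^2 · 3^2.
Divisors of 36: 1, 2, 3, 4, 6, 9, 12, 18, 36.
Compute 49^d (mod 74) for the divisors d until we hit 1:
49^1 ≡ 49 (mod 74)
49^2 ≡ 33 (mod 74)
49^3 ≡ 63 (mod 74)
49^4 ≡ 53 (mod 74)
49^6 ≡ 47 (mod 74)
49^9 ≡ 1 (mod 74) ✓
Therefore the multiplicative order of 49 modulo 74 is 9.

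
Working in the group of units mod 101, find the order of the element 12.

100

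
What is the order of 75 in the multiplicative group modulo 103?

102

Since 75 ∈ (Z/103Z)^×, its order divides φ(103) = 103 − 1 = 102 = 2 · 3 · 17.
Divisors of 102: 1, 2, 3, 6, 17, 34, 51, 102.
Check 75^d mod 103 for each divisor in increasing order:
75^1 ≡ 75 (mod 103)
75^2 ≡ 63 (mod 103)
75^3 ≡ 90 (mod 103)
75^6 ≡ 66 (mod 103)
75^17 ≡ 47 (mod 103)
75^34 ≡ 46 (mod 103)
75^51 ≡ 102 (mod 103)
75^102 ≡ 1 (mod 103) ✓
The smallest such exponent is 102, so the order of 75 is 102.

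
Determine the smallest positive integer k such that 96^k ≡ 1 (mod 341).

30

Since 96 ∈ (Z/341Z)^×, its order divides φ(341) = φ(11·31) = (11−1)·(31−1) = 10·30 = 300 = 2^2 · 3 · 5^2.
Divisors of 300: 1, 2, 3, 4, 5, 6, 10, 12, 15, 20, 25, 30, 50, 60, 75, 100, 150, 300.
Test each divisor d:
96^1 ≡ 96 (mod 341)
96^2 ≡ 9 (mod 341)
96^3 ≡ 182 (mod 341)
96^4 ≡ 81 (mod 341)
96^5 ≡ 274 (mod 341)
96^6 ≡ 47 (mod 341)
96^10 ≡ 56 (mod 341)
96^12 ≡ 163 (mod 341)
96^15 ≡ 340 (mod 341)
96^20 ≡ 67 (mod 341)
96^25 ≡ 285 (mod 341)
96^30 ≡ 1 (mod 341) ✓
Therefore the multiplicative order of 96 modulo 341 is 30.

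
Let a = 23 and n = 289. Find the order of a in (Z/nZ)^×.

The order of 23 must divide φ(289) = φ(17^2) = 17·(17−1) = 272 = 2^4 · 17.
Divisors of 272: 1, 2, 4, 8, 16, 17, 34, 68, 136, 272.
Test each divisor d:
23^1 ≡ 23
23^2 ≡ 240
23^4 ≡ 89
23^8 ≡ 118
23^16 ≡ 52
23^17 ≡ 40
23^34 ≡ 155
23^68 ≡ 38
23^136 ≡ 288
23^272 ≡ 1
The smallest such exponent is 272, so the order of 23 is 272.

272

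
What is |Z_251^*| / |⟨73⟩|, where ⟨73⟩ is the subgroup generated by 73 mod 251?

2

ord(73) | φ(251) = 251 − 1 = 250 = 2 · 5^3.
Divisors of 250: 1, 2, 5, 10, 25, 50, 125, 250.
Test each divisor d:
73^1 ≡ 73
73^2 ≡ 58
73^5 ≡ 94
73^10 ≡ 51
73^25 ≡ 20
73^50 ≡ 149
73^125 ≡ 1
So ord_251(73) = 125, hence |⟨73⟩| = 125.
[(Z/251Z)^× : ⟨73⟩] = 250/125 = 2.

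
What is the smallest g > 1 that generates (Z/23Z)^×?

5

φ(23) = 23 − 1 = 22 = 2 · 11.
g is a primitive root iff g^(22/q) ≢ 1 (mod 23) for each prime q ∈ {2, 11}.
g = 2: 2^11 ≡ 1 — hits 1, so not a primitive root.
g = 3: 3^11 ≡ 1 — hits 1, so not a primitive root.
g = 4: 4^11 ≡ 1 — hits 1, so not a primitive root.
g = 5: 5^11 ≡ 22; 5^2 ≡ 2 — none is 1, so 5 is a primitive root.
Hence the least primitive root of 23 is 5.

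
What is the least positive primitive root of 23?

φ(23) = 23 − 1 = 22 = 2 · 11.
Test candidates g = 2, 3, … against the prime factors q ∈ {2, 11} of φ(23): g is a generator iff g^(22/q) ≢ 1 for every such q.
g = 2: 2^11 ≡ 1 — hits 1, so not a primitive root.
g = 3: 3^11 ≡ 1 — hits 1, so not a primitive root.
g = 4: 4^11 ≡ 1 — hits 1, so not a primitive root.
g = 5: 5^11 ≡ 22; 5^2 ≡ 2 — none is 1, so 5 is a primitive root.
So 5 is the smallest generator of (Z/23Z)^×.

5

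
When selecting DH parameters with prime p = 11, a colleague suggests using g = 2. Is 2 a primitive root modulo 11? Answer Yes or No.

φ(11) = 11 − 1 = 10 = 2 · 5.
It suffices to check that the order of 2 is not a proper divisor of 10: compute 2^(10/q) for q ∈ {2, 5}.
2^5 ≡ 10 (mod 11)  [q = 2: ≢ 1 ✓]
2^2 ≡ 4 (mod 11)  [q = 5: ≢ 1 ✓]
None equal 1, so ord_11(2) = 10: 2 is a primitive root.

Yes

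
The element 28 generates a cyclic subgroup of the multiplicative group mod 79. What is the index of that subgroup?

1

The order of 28 must divide φ(79) = 79 − 1 = 78 = 2 · 3 · 13.
Divisors of 78: 1, 2, 3, 6, 13, 26, 39, 78.
Evaluate successive powers at the divisors of 78:
28^1 ≡ 28 (mod 79)
28^2 ≡ 73 (mod 79)
28^3 ≡ 69 (mod 79)
28^6 ≡ 21 (mod 79)
28^13 ≡ 24 (mod 79)
28^26 ≡ 23 (mod 79)
28^39 ≡ 78 (mod 79)
28^78 ≡ 1 (mod 79) ✓
Thus |⟨28⟩| = ord(28) = 78.
Index = |(Z/79Z)^×| / |⟨28⟩| = 78 / 78 = 1.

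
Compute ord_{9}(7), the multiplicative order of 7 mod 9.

3

ord(7) | φ(9) = φ(3^2) = 3·(3−1) = 6 = 2 · 3.
Divisors of 6: 1, 2, 3, 6.
Compute 7^d (mod 9) for the divisors d until we hit 1:
7^1 ≡ 7
7^2 ≡ 4
7^3 ≡ 1
So ord_9(7) = 3.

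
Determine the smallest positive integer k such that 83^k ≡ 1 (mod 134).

33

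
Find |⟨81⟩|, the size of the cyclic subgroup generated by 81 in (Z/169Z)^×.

39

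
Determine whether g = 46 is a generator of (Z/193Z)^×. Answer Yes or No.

No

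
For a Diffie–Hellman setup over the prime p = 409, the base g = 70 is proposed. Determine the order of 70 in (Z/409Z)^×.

ord(70) | φ(409) = 409 − 1 = 408 = 2^3 · 3 · 17.
Divisors of 408: 1, 2, 3, 4, 6, 8, 12, 17, 24, 34, 51, 68, 102, 136, 204, 408.
Compute 70^d (mod 409) for the divisors d until we hit 1:
70^1 ≡ 70 (mod 409)
70^2 ≡ 401 (mod 409)
70^3 ≡ 258 (mod 409)
70^4 ≡ 64 (mod 409)
70^6 ≡ 306 (mod 409)
70^8 ≡ 6 (mod 409)
70^12 ≡ 384 (mod 409)
70^17 ≡ 66 (mod 409)
70^24 ≡ 216 (mod 409)
70^34 ≡ 266 (mod 409)
70^51 ≡ 378 (mod 409)
70^68 ≡ 408 (mod 409)
70^102 ≡ 143 (mod 409)
70^136 ≡ 1 (mod 409) ✓
Therefore the multiplicative order of 70 modulo 409 is 136.

136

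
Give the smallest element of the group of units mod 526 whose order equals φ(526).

φ(526) = φ(2)·φ(263) = 1·262 = 262 = 2 · 131.
Test candidates g = 2, 3, … against the prime factors q ∈ {2, 131} of φ(526): g is a generator iff g^(262/q) ≢ 1 for every such q.
g = 2: gcd(2, 526) = 2 > 1, not a unit — skip.
g = 3: 3^131 ≡ 1 — hits 1, so not a primitive root.
g = 4: gcd(4, 526) = 2 > 1, not a unit — skip.
g = 5: 5^131 ≡ 525; 5^2 ≡ 25 — none is 1, so 5 is a primitive root.
So 5 is the smallest generator of (Z/526Z)^×.

5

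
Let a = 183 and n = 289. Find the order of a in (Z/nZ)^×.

By Lagrange's theorem, ord_289(183) divides φ(289) = φ(17^2) = 17·(17−1) = 272 = 2^4 · 17.
Divisors of 272: 1, 2, 4, 8, 16, 17, 34, 68, 136, 272.
Evaluate successive powers at the divisors of 272:
183^1 ≡ 183 (mod 289)
183^2 ≡ 254 (mod 289)
183^4 ≡ 69 (mod 289)
183^8 ≡ 137 (mod 289)
183^16 ≡ 273 (mod 289)
183^17 ≡ 251 (mod 289)
183^34 ≡ 288 (mod 289)
183^68 ≡ 1 (mod 289) ✓
Therefore the multiplicative order of 183 modulo 289 is 68.

68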